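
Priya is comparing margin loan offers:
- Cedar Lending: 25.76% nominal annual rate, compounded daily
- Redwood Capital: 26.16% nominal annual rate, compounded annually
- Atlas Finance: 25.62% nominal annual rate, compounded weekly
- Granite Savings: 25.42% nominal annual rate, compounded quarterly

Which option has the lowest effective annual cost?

Cedar Lending: (1 + 0.2576/365)^365 − 1 = 29.370%
Redwood Capital: compounded annually, EAR = 26.160%
Atlas Finance: (1 + 0.2562/52)^52 − 1 = 29.120%
Granite Savings: (1 + 0.2542/4)^4 − 1 = 27.947%
The lowest effective annual rate is Redwood Capital at 26.160%.

Redwood Capital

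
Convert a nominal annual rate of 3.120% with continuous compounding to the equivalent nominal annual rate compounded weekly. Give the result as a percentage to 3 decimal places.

3.121%

EAR under continuous compounding: e^0.03120 − 1 = 0.031692.
Solve (1 + r/52)^52 = 1.031692: r/52 = 1.031692^(1/52) − 1 = 0.000600, so r = 0.031209 = 3.121%.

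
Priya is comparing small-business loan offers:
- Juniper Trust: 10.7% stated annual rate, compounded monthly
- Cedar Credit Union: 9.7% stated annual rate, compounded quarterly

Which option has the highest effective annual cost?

Juniper Trust

Juniper Trust: (1 + 0.107/12)^12 − 1 = 11.241%
Cedar Credit Union: (1 + 0.097/4)^4 − 1 = 10.059%
The highest effective annual rate is Juniper Trust at 11.241%.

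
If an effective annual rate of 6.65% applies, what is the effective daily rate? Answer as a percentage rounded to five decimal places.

0.01764%

The per-day rate i satisfies (1 + i)^365 = 1 + 0.0665.
i = 1.0665^(1/365) − 1 = 0.0001764 = 0.01764%.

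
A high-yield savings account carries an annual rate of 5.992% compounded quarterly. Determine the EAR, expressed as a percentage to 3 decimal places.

EAR = (1 + 0.05992/4)^4 − 1.
= 1.061280 − 1 = 6.128%.

6.128%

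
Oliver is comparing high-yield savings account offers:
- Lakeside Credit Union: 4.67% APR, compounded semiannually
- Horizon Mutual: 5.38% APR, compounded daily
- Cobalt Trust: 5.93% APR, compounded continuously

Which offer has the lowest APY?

Lakeside Credit Union

Lakeside Credit Union: (1 + 0.0467/2)^2 − 1 = 4.725%
Horizon Mutual: (1 + 0.0538/365)^365 − 1 = 5.527%
Cobalt Trust: e^0.0593 − 1 = 6.109%
The lowest effective annual rate is Lakeside Credit Union at 4.725%.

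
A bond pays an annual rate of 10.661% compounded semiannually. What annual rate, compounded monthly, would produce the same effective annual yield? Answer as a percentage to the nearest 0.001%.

10.432%

EAR = (1 + 0.10661/2)^2 − 1 = 0.109451.
Solve (1 + r/12)^12 = 1.109451: r/12 = 1.109451^(1/12) − 1 = 0.008693, so r = 0.104316 = 10.432%.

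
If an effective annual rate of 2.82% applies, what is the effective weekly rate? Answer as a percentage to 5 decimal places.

0.05349%

The per-week rate i satisfies (1 + i)^52 = 1 + 0.0282.
i = 1.0282^(1/52) − 1 = 0.0005349 = 0.05349%.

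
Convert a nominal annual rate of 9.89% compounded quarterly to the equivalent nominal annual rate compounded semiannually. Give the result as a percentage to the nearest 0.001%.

10.012%

EAR = (1 + 0.0989/4)^4 − 1 = 0.102629.
Solve (1 + r/2)^2 = 1.102629: r/2 = 1.102629^(1/2) − 1 = 0.050061, so r = 0.100123 = 10.012%.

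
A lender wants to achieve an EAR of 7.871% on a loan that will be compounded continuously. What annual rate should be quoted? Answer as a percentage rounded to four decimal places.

7.5766%

Continuous: nominal r satisfies e^r − 1 = 0.07871.
r = ln(1 + 0.07871) = ln(1.07871) = 0.075766 = 7.5766%.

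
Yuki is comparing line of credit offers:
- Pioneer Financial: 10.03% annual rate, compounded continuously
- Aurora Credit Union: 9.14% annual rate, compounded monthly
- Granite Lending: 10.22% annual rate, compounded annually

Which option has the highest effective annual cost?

Pioneer Financial: e^0.1003 − 1 = 10.550%
Aurora Credit Union: (1 + 0.0914/12)^12 − 1 = 9.533%
Granite Lending: compounded annually, EAR = 10.220%
The highest effective annual rate is Pioneer Financial at 10.550%.

Pioneer Financial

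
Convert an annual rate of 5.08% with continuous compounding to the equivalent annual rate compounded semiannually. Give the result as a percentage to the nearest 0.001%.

EAR under continuous compounding: e^0.0508 − 1 = 0.052112.
Solve (1 + r/2)^2 = 1.052112: r/2 = 1.052112^(1/2) − 1 = 0.025725, so r = 0.051451 = 5.145%.

5.145%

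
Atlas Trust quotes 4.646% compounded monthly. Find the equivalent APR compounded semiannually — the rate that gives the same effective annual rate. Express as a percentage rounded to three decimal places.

EAR = (1 + 0.04646/12)^12 − 1 = 0.047462.
Solve (1 + r/2)^2 = 1.047462: r/2 = 1.047462^(1/2) − 1 = 0.023456, so r = 0.046912 = 4.691%.

4.691%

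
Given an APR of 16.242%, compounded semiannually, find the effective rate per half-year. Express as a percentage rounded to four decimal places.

8.1210%

With a nominal annual rate compounded semiannually, the periodic rate is the nominal rate divided by 2.
i = 0.16242 / 2 = 0.0812100 = 8.1210%.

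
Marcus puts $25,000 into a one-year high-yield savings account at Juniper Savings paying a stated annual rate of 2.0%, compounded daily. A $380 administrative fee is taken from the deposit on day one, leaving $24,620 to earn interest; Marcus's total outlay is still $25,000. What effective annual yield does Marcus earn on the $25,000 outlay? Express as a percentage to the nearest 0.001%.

0.469%

Value after one year: 24,620 × (1 + 0.020/365)^365 = 24,620 × 1.020201 = $25,117.34.
Effective yield on the $25,000 outlay: 25,117.34 / 25,000 − 1 = 0.004694 = 0.469%.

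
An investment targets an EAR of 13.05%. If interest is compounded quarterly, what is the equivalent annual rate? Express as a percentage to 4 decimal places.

12.4560%

(1 + r/4)^4 − 1 = 0.1305, so 1 + r/4 = 1.1305^(1/4).
r/4 = 0.031140, so r = 0.124560 = 12.4560%.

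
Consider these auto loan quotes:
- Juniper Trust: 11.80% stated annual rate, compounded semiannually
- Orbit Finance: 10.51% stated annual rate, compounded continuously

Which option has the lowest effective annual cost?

Orbit Finance

Juniper Trust: (1 + 0.1180/2)^2 − 1 = 12.148%
Orbit Finance: e^0.1051 − 1 = 11.082%
The lowest effective annual rate is Orbit Finance at 11.082%.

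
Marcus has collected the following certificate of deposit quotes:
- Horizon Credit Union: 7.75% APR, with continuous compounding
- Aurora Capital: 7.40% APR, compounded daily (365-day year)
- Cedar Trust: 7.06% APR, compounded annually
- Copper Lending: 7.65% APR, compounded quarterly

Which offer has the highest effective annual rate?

Horizon Credit Union

Horizon Credit Union: e^0.0775 − 1 = 8.058%
Aurora Capital: (1 + 0.0740/365)^365 − 1 = 7.680%
Cedar Trust: compounded annually, EAR = 7.060%
Copper Lending: (1 + 0.0765/4)^4 − 1 = 7.872%
The highest effective annual rate is Horizon Credit Union at 8.058%.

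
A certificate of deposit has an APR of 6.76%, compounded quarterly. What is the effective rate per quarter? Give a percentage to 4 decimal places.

1.6900%

With a nominal annual rate compounded quarterly, the periodic rate is the nominal rate divided by 4.
i = 0.0676 / 4 = 0.0169000 = 1.6900%.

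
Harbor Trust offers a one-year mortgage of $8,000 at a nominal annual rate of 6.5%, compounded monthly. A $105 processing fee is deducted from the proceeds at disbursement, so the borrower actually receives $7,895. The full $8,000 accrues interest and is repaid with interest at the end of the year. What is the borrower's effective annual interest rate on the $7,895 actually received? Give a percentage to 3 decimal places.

Amount owed after one year: 8,000 × (1 + 0.065/12)^12 = 8,000 × 1.066972 = $8,535.77.
Effective rate on net proceeds: 8,535.77 / 7,895 − 1 = 0.081162 = 8.116%.

8.116%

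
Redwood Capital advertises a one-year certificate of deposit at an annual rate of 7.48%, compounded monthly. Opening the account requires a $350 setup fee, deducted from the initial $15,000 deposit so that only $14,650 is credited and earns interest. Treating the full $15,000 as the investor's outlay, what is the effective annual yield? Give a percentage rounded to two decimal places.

Value after one year: 14,650 × (1 + 0.0748/12)^12 = 14,650 × 1.077418 = $15,784.18.
Effective yield on the $15,000 outlay: 15,784.18 / 15,000 − 1 = 0.052279 = 5.23%.

5.23%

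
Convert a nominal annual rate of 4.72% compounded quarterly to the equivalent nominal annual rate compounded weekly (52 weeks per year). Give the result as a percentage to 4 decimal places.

4.6945%

EAR = (1 + 0.0472/4)^4 − 1 = 0.048042.
Solve (1 + r/52)^52 = 1.048042: r/52 = 1.048042^(1/52) − 1 = 0.000903, so r = 0.046945 = 4.6945%.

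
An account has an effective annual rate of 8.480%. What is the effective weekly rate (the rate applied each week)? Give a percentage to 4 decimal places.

0.1567%

The per-week rate i satisfies (1 + i)^52 = 1 + 0.08480.
i = 1.08480^(1/52) − 1 = 0.0015665 = 0.1567%.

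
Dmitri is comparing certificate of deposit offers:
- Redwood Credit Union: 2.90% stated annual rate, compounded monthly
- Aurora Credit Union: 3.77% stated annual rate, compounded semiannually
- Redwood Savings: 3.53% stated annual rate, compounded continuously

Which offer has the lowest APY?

Redwood Credit Union: (1 + 0.0290/12)^12 − 1 = 2.939%
Aurora Credit Union: (1 + 0.0377/2)^2 − 1 = 3.806%
Redwood Savings: e^0.0353 − 1 = 3.593%
The lowest effective annual rate is Redwood Credit Union at 2.939%.

Redwood Credit Union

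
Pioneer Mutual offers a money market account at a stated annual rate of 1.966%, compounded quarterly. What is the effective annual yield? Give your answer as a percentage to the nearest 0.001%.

1.981%

EAR = (1 + 0.01966/4)^4 − 1.
= 1.019805 − 1 = 1.981%.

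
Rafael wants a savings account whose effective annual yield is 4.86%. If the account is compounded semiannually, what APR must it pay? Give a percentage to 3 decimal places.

4.802%

(1 + r/2)^2 − 1 = 0.0486, so 1 + r/2 = 1.0486^(1/2).
r/2 = 0.024012, so r = 0.048023 = 4.802%.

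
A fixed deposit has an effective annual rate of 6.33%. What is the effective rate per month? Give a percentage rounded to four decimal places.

The per-month rate i satisfies (1 + i)^12 = 1 + 0.0633.
i = 1.0633^(1/12) − 1 = 0.0051279 = 0.5128%.

0.5128%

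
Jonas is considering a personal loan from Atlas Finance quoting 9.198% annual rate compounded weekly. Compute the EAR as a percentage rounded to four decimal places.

9.6254%

EAR = (1 + 0.09198/52)^52 − 1.
= 1.096254 − 1 = 9.6254%.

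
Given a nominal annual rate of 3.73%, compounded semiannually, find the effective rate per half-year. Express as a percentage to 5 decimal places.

1.86500%

With a nominal annual rate compounded semiannually, the periodic rate is the nominal rate divided by 2.
i = 0.0373 / 2 = 0.0186500 = 1.86500%.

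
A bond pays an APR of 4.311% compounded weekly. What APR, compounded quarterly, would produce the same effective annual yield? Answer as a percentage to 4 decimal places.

EAR = (1 + 0.04311/52)^52 − 1 = 0.044034.
Solve (1 + r/4)^4 = 1.044034: r/4 = 1.044034^(1/4) − 1 = 0.010831, so r = 0.043325 = 4.3325%.

4.3325%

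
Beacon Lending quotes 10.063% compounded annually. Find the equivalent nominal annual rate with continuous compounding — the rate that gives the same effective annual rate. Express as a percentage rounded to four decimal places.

9.5883%

Compounded annually, EAR = nominal = 0.100630.
Equivalent continuous rate: r = ln(1 + 0.100630) = 0.095883 = 9.5883%.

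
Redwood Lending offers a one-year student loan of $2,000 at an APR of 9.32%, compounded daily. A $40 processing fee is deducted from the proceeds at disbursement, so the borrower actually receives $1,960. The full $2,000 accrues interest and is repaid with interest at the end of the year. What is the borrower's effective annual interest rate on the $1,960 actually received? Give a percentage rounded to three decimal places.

12.007%

Amount owed after one year: 2,000 × (1 + 0.0932/365)^365 = 2,000 × 1.097668 = $2,195.34.
Effective rate on net proceeds: 2,195.34 / 1,960 − 1 = 0.120070 = 12.007%.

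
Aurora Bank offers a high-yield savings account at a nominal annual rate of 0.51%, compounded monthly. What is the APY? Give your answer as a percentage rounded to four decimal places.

EAR = (1 + 0.0051/12)^12 − 1.
= 1.005112 − 1 = 0.5112%.

0.5112%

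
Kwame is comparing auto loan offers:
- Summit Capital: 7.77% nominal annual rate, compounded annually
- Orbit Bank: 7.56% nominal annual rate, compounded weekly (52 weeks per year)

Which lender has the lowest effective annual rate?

Summit Capital: compounded annually, EAR = 7.770%
Orbit Bank: (1 + 0.0756/52)^52 − 1 = 7.847%
The lowest effective annual rate is Summit Capital at 7.770%.

Summit Capital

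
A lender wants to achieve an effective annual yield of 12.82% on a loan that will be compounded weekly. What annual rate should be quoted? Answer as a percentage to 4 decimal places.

12.0763%

(1 + r/52)^52 − 1 = 0.1282, so 1 + r/52 = 1.1282^(1/52).
r/52 = 0.002322, so r = 0.120763 = 12.0763%.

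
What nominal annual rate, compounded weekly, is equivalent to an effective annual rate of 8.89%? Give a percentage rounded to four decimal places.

(1 + r/52)^52 − 1 = 0.0889, so 1 + r/52 = 1.0889^(1/52).
r/52 = 0.001639, so r = 0.085238 = 8.5238%.

8.5238%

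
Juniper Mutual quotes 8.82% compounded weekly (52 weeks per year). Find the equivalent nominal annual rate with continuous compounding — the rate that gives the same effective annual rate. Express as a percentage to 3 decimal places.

EAR = (1 + 0.0882/52)^52 − 1 = 0.092125.
Equivalent continuous rate: r = ln(1 + 0.092125) = 0.088125 = 8.813%.

8.813%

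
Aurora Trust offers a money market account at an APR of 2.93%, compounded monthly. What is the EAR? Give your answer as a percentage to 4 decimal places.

EAR = (1 + 0.0293/12)^12 − 1.
= (1 + 0.002442)^12 − 1 = 1.029697 − 1 = 2.9697%.

2.9697%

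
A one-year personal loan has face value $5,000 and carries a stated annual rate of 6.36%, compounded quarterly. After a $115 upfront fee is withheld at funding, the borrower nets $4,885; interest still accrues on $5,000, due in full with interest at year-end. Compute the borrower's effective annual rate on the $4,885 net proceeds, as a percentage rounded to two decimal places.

9.02%

Amount owed after one year: 5,000 × (1 + 0.0636/4)^4 = 5,000 × 1.065133 = $5,325.67.
Effective rate on net proceeds: 5,325.67 / 4,885 − 1 = 0.090208 = 9.02%.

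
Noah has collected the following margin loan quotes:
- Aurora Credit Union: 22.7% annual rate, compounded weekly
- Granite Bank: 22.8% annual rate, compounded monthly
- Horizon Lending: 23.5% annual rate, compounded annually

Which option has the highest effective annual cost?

Aurora Credit Union

Aurora Credit Union: (1 + 0.227/52)^52 − 1 = 25.421%
Granite Bank: (1 + 0.228/12)^12 − 1 = 25.340%
Horizon Lending: compounded annually, EAR = 23.500%
The highest effective annual rate is Aurora Credit Union at 25.421%.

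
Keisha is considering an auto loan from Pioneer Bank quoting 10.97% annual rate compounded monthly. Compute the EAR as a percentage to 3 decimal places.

EAR = (1 + 0.1097/12)^12 − 1.
= (1 + 0.009142)^12 − 1 = 1.115387 − 1 = 11.539%.

11.539%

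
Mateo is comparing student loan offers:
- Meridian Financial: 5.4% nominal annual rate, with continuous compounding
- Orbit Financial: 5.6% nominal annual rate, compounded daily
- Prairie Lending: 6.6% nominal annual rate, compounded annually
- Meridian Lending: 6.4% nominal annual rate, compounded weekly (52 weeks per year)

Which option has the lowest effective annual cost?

Meridian Financial

Meridian Financial: e^0.054 − 1 = 5.548%
Orbit Financial: (1 + 0.056/365)^365 − 1 = 5.759%
Prairie Lending: compounded annually, EAR = 6.600%
Meridian Lending: (1 + 0.064/52)^52 − 1 = 6.605%
The lowest effective annual rate is Meridian Financial at 5.548%.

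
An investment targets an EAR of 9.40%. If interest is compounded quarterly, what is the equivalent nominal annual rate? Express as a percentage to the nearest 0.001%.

9.086%

(1 + r/4)^4 − 1 = 0.0940, so 1 + r/4 = 1.0940^(1/4).
r/4 = 0.022714, so r = 0.090857 = 9.086%.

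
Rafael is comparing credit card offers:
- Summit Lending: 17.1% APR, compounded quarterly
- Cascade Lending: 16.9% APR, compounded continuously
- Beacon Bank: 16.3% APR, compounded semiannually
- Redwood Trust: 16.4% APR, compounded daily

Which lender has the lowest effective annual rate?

Beacon Bank

Summit Lending: (1 + 0.171/4)^4 − 1 = 18.228%
Cascade Lending: e^0.169 − 1 = 18.412%
Beacon Bank: (1 + 0.163/2)^2 − 1 = 16.964%
Redwood Trust: (1 + 0.164/365)^365 − 1 = 17.817%
The lowest effective annual rate is Beacon Bank at 16.964%.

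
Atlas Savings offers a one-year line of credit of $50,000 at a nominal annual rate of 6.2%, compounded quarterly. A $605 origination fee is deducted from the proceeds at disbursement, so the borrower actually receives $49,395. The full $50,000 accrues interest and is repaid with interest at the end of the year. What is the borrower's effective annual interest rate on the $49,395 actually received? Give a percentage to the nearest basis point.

Amount owed after one year: 50,000 × (1 + 0.062/4)^4 = 50,000 × 1.063456 = $53,172.82.
Effective rate on net proceeds: 53,172.82 / 49,395 − 1 = 0.076482 = 7.65%.

7.65%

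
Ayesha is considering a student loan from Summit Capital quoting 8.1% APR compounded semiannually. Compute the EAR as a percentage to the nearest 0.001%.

8.264%

EAR = (1 + 0.081/2)^2 − 1.
= (1 + 0.040500)^2 − 1 = 1.082640 − 1 = 8.264%.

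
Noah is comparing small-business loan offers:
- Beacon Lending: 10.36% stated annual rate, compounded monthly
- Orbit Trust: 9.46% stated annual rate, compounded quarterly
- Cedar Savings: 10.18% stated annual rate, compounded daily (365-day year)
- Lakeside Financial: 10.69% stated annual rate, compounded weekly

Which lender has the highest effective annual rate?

Beacon Lending: (1 + 0.1036/12)^12 − 1 = 10.866%
Orbit Trust: (1 + 0.0946/4)^4 − 1 = 9.801%
Cedar Savings: (1 + 0.1018/365)^365 − 1 = 10.715%
Lakeside Financial: (1 + 0.1069/52)^52 − 1 = 11.270%
The highest effective annual rate is Lakeside Financial at 11.270%.

Lakeside Financial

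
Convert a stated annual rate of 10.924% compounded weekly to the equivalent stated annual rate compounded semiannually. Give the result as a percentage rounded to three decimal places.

EAR = (1 + 0.10924/52)^52 − 1 = 0.115302.
Solve (1 + r/2)^2 = 1.115302: r/2 = 1.115302^(1/2) − 1 = 0.056079, so r = 0.112157 = 11.216%.

11.216%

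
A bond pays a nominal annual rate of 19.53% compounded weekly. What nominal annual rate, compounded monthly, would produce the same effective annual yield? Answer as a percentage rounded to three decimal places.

EAR = (1 + 0.1953/52)^52 − 1 = 0.215231.
Solve (1 + r/12)^12 = 1.215231: r/12 = 1.215231^(1/12) − 1 = 0.016377, so r = 0.196526 = 19.653%.

19.653%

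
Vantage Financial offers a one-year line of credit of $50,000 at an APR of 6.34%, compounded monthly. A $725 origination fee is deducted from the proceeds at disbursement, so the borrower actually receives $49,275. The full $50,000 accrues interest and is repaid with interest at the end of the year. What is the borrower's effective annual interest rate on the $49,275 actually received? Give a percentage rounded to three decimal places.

8.095%

Amount owed after one year: 50,000 × (1 + 0.0634/12)^12 = 50,000 × 1.065275 = $53,263.76.
Effective rate on net proceeds: 53,263.76 / 49,275 − 1 = 0.080949 = 8.095%.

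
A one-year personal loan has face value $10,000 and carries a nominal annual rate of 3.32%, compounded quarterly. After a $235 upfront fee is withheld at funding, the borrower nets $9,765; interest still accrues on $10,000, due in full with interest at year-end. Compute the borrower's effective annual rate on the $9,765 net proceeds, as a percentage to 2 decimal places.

Amount owed after one year: 10,000 × (1 + 0.0332/4)^4 = 10,000 × 1.033616 = $10,336.16.
Effective rate on net proceeds: 10,336.16 / 9,765 − 1 = 0.058490 = 5.85%.

5.85%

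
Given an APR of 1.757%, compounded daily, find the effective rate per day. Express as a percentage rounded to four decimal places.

With a nominal annual rate compounded daily, the periodic rate is the nominal rate divided by 365.
i = 0.01757 / 365 = 0.0000481 = 0.0048%.

0.0048%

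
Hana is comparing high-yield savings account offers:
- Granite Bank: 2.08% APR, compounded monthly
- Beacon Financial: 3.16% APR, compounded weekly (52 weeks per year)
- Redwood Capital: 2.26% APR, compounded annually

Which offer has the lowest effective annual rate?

Granite Bank

Granite Bank: (1 + 0.0208/12)^12 − 1 = 2.100%
Beacon Financial: (1 + 0.0316/52)^52 − 1 = 3.209%
Redwood Capital: compounded annually, EAR = 2.260%
The lowest effective annual rate is Granite Bank at 2.100%.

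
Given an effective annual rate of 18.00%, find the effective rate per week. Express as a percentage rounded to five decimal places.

0.31880%

The per-week rate i satisfies (1 + i)^52 = 1 + 0.1800.
i = 1.1800^(1/52) − 1 = 0.0031880 = 0.31880%.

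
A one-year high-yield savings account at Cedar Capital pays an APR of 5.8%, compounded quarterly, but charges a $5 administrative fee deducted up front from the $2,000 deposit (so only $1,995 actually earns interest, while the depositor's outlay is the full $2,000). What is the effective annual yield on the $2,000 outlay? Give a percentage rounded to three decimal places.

5.663%

Value after one year: 1,995 × (1 + 0.058/4)^4 = 1,995 × 1.059274 = $2,113.25.
Effective yield on the $2,000 outlay: 2,113.25 / 2,000 − 1 = 0.056626 = 5.663%.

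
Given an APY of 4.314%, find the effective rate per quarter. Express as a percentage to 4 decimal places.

The per-quarter rate i satisfies (1 + i)^4 = 1 + 0.04314.
i = 1.04314^(1/4) − 1 = 0.0106148 = 1.0615%.

1.0615%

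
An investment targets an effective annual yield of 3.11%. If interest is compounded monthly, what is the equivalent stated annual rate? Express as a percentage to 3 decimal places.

(1 + r/12)^12 − 1 = 0.0311, so 1 + r/12 = 1.0311^(1/12).
r/12 = 0.002555, so r = 0.030665 = 3.067%.

3.067%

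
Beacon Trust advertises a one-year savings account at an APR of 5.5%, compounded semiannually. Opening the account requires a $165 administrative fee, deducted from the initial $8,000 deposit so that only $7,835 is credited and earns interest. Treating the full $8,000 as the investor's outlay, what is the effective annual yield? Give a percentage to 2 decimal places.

3.40%

Value after one year: 7,835 × (1 + 0.055/2)^2 = 7,835 × 1.055756 = $8,271.85.
Effective yield on the $8,000 outlay: 8,271.85 / 8,000 − 1 = 0.033981 = 3.40%.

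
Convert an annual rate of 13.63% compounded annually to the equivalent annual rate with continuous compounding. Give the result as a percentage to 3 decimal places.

12.778%

Compounded annually, EAR = nominal = 0.136300.
Equivalent continuous rate: r = ln(1 + 0.136300) = 0.127777 = 12.778%.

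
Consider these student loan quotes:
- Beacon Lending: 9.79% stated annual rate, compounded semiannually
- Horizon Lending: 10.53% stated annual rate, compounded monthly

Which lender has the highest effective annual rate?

Beacon Lending: (1 + 0.0979/2)^2 − 1 = 10.030%
Horizon Lending: (1 + 0.1053/12)^12 − 1 = 11.053%
The highest effective annual rate is Horizon Lending at 11.053%.

Horizon Lending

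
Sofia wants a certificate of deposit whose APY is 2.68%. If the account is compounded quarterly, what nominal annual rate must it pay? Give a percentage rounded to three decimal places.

(1 + r/4)^4 − 1 = 0.0268, so 1 + r/4 = 1.0268^(1/4).
r/4 = 0.006634, so r = 0.026535 = 2.653%.

2.653%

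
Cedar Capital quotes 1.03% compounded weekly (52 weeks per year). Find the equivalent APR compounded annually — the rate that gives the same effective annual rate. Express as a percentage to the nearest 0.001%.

1.035%

EAR = (1 + 0.0103/52)^52 − 1 = 0.010352.
Compounded annually, the equivalent nominal rate is the EAR itself: 1.035%.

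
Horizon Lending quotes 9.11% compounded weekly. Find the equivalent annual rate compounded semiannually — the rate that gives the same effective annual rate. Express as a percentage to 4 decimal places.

9.3123%

EAR = (1 + 0.0911/52)^52 − 1 = 0.095291.
Solve (1 + r/2)^2 = 1.095291: r/2 = 1.095291^(1/2) − 1 = 0.046562, so r = 0.093123 = 9.3123%.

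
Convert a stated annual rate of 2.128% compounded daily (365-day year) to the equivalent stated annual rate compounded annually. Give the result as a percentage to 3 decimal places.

EAR = (1 + 0.02128/365)^365 − 1 = 0.021507.
Compounded annually, the equivalent nominal rate is the EAR itself: 2.151%.

2.151%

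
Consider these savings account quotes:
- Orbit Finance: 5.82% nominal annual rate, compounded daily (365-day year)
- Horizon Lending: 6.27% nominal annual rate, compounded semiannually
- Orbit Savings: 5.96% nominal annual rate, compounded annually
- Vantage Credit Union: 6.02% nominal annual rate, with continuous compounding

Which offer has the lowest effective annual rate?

Orbit Finance: (1 + 0.0582/365)^365 − 1 = 5.992%
Horizon Lending: (1 + 0.0627/2)^2 − 1 = 6.368%
Orbit Savings: compounded annually, EAR = 5.960%
Vantage Credit Union: e^0.0602 − 1 = 6.205%
The lowest effective annual rate is Orbit Savings at 5.960%.

Orbit Savings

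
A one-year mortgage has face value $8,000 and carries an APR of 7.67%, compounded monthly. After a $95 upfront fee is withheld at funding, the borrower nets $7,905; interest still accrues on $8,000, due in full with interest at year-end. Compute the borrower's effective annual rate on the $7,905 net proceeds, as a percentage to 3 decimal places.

Amount owed after one year: 8,000 × (1 + 0.0767/12)^12 = 8,000 × 1.079455 = $8,635.64.
Effective rate on net proceeds: 8,635.64 / 7,905 − 1 = 0.092427 = 9.243%.

9.243%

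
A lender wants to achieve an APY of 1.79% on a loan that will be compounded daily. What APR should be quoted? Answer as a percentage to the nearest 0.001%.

(1 + r/365)^365 − 1 = 0.0179, so 1 + r/365 = 1.0179^(1/365).
r/365 = 0.000049, so r = 0.017742 = 1.774%.

1.774%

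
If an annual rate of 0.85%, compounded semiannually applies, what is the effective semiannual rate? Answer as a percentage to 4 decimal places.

0.4250%

With a nominal annual rate compounded semiannually, the periodic rate is the nominal rate divided by 2.
i = 0.0085 / 2 = 0.0042500 = 0.4250%.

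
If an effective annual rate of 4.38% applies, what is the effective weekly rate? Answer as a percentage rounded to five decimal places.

The per-week rate i satisfies (1 + i)^52 = 1 + 0.0438.
i = 1.0438^(1/52) − 1 = 0.0008247 = 0.08247%.

0.08247%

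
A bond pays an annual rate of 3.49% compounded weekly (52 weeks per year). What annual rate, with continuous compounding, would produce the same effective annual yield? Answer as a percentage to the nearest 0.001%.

EAR = (1 + 0.0349/52)^52 − 1 = 0.035504.
Equivalent continuous rate: r = ln(1 + 0.035504) = 0.034888 = 3.489%.

3.489%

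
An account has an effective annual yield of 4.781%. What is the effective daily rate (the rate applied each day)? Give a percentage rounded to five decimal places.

0.01280%

The per-day rate i satisfies (1 + i)^365 = 1 + 0.04781.
i = 1.04781^(1/365) − 1 = 0.0001280 = 0.01280%.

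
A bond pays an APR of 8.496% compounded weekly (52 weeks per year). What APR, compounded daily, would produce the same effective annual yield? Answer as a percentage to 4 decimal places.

8.4901%

EAR = (1 + 0.08496/52)^52 − 1 = 0.088598.
Solve (1 + r/365)^365 = 1.088598: r/365 = 1.088598^(1/365) − 1 = 0.000233, so r = 0.084901 = 8.4901%.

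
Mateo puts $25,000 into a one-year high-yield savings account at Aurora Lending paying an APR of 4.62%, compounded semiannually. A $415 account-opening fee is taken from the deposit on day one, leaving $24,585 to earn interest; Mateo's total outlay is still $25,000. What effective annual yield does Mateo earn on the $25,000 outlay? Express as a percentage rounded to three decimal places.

Value after one year: 24,585 × (1 + 0.0462/2)^2 = 24,585 × 1.046734 = $25,733.95.
Effective yield on the $25,000 outlay: 25,733.95 / 25,000 − 1 = 0.029358 = 2.936%.

2.936%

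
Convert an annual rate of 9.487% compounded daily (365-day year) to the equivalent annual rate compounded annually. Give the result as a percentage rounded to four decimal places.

EAR = (1 + 0.09487/365)^365 − 1 = 0.099502.
Compounded annually, the equivalent nominal rate is the EAR itself: 9.9502%.

9.9502%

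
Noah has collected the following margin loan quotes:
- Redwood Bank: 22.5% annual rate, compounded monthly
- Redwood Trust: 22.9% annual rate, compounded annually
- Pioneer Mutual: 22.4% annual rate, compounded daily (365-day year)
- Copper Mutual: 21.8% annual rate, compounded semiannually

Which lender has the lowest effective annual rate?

Redwood Bank: (1 + 0.225/12)^12 − 1 = 24.972%
Redwood Trust: compounded annually, EAR = 22.900%
Pioneer Mutual: (1 + 0.224/365)^365 − 1 = 25.099%
Copper Mutual: (1 + 0.218/2)^2 − 1 = 22.988%
The lowest effective annual rate is Redwood Trust at 22.900%.

Redwood Trust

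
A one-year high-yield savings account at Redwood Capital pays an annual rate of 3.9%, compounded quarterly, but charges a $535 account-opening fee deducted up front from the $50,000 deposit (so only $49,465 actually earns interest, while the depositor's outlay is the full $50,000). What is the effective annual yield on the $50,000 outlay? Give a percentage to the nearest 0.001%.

Value after one year: 49,465 × (1 + 0.039/4)^4 = 49,465 × 1.039574 = $51,422.53.
Effective yield on the $50,000 outlay: 51,422.53 / 50,000 − 1 = 0.028451 = 2.845%.

2.845%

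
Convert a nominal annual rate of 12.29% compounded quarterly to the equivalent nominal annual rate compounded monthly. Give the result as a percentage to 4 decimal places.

12.1662%

EAR = (1 + 0.1229/4)^4 − 1 = 0.128681.
Solve (1 + r/12)^12 = 1.128681: r/12 = 1.128681^(1/12) − 1 = 0.010139, so r = 0.121662 = 12.1662%.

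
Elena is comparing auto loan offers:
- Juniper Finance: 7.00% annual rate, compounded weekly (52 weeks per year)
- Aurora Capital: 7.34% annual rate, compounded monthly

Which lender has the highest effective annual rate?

Aurora Capital

Juniper Finance: (1 + 0.0700/52)^52 − 1 = 7.246%
Aurora Capital: (1 + 0.0734/12)^12 − 1 = 7.592%
The highest effective annual rate is Aurora Capital at 7.592%.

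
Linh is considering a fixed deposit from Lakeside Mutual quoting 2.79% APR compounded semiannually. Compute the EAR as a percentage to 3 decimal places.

2.809%

EAR = (1 + 0.0279/2)^2 − 1.
= (1 + 0.013950)^2 − 1 = 1.028095 − 1 = 2.809%.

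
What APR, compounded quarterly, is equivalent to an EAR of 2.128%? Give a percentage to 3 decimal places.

2.111%

(1 + r/4)^4 − 1 = 0.02128, so 1 + r/4 = 1.02128^(1/4).
r/4 = 0.005278, so r = 0.021112 = 2.111%.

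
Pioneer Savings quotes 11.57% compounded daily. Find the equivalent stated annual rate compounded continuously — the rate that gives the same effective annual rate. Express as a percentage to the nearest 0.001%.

EAR = (1 + 0.1157/365)^365 − 1 = 0.122638.
Equivalent continuous rate: r = ln(1 + 0.122638) = 0.115682 = 11.568%.

11.568%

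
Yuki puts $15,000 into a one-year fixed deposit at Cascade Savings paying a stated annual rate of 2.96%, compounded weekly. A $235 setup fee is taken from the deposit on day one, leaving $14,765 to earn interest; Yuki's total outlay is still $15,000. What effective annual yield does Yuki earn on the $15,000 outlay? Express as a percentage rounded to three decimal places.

Value after one year: 14,765 × (1 + 0.0296/52)^52 = 14,765 × 1.030034 = $15,208.45.
Effective yield on the $15,000 outlay: 15,208.45 / 15,000 − 1 = 0.013897 = 1.390%.

1.390%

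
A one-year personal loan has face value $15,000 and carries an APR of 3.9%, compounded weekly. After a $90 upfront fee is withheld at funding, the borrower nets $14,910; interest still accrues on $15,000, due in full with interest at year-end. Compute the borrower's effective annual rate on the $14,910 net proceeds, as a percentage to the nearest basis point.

4.60%

Amount owed after one year: 15,000 × (1 + 0.039/52)^52 = 15,000 × 1.039755 = $15,596.33.
Effective rate on net proceeds: 15,596.33 / 14,910 − 1 = 0.046031 = 4.60%.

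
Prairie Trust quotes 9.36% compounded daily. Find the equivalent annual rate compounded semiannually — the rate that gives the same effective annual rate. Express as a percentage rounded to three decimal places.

9.581%

EAR = (1 + 0.0936/365)^365 − 1 = 0.098107.
Solve (1 + r/2)^2 = 1.098107: r/2 = 1.098107^(1/2) − 1 = 0.047906, so r = 0.095812 = 9.581%.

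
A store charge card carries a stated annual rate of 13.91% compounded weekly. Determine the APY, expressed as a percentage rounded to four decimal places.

EAR = (1 + 0.1391/52)^52 − 1.
= (1 + 0.002675)^52 − 1 = 1.149026 − 1 = 14.9026%.

14.9026%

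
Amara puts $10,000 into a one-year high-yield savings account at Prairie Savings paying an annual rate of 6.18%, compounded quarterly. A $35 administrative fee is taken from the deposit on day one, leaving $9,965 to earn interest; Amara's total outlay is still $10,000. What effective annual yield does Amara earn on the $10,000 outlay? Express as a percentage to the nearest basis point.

5.95%

Value after one year: 9,965 × (1 + 0.0618/4)^4 = 9,965 × 1.063247 = $10,595.26.
Effective yield on the $10,000 outlay: 10,595.26 / 10,000 − 1 = 0.059526 = 5.95%.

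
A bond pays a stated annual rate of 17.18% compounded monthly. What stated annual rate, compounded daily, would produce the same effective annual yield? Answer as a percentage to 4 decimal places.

EAR = (1 + 0.1718/12)^12 − 1 = 0.185995.
Solve (1 + r/365)^365 = 1.185995: r/365 = 1.185995^(1/365) − 1 = 0.000467, so r = 0.170622 = 17.0622%.

17.0622%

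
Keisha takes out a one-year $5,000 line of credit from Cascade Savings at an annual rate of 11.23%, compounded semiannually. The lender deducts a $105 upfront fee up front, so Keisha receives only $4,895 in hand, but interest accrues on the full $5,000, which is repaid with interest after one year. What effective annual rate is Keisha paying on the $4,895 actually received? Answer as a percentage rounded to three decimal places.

13.938%

Amount owed after one year: 5,000 × (1 + 0.1123/2)^2 = 5,000 × 1.115453 = $5,577.26.
Effective rate on net proceeds: 5,577.26 / 4,895 − 1 = 0.139380 = 13.938%.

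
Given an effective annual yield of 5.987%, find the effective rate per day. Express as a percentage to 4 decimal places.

0.0159%

The per-day rate i satisfies (1 + i)^365 = 1 + 0.05987.
i = 1.05987^(1/365) − 1 = 0.0001593 = 0.0159%.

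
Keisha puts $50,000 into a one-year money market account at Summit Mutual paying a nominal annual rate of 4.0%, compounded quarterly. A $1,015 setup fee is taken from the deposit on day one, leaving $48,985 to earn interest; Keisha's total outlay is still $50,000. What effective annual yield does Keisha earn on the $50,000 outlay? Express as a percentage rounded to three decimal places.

Value after one year: 48,985 × (1 + 0.040/4)^4 = 48,985 × 1.040604 = $50,973.99.
Effective yield on the $50,000 outlay: 50,973.99 / 50,000 − 1 = 0.019480 = 1.948%.

1.948%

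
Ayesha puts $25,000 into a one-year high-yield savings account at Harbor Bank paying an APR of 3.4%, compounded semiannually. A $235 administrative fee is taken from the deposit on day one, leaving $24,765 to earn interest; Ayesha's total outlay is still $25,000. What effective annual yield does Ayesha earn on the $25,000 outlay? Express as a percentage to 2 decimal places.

2.46%

Value after one year: 24,765 × (1 + 0.034/2)^2 = 24,765 × 1.034289 = $25,614.17.
Effective yield on the $25,000 outlay: 25,614.17 / 25,000 − 1 = 0.024567 = 2.46%.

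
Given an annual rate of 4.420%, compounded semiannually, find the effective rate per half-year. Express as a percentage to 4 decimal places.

2.2100%

With a nominal annual rate compounded semiannually, the periodic rate is the nominal rate divided by 2.
i = 0.04420 / 2 = 0.0221000 = 2.2100%.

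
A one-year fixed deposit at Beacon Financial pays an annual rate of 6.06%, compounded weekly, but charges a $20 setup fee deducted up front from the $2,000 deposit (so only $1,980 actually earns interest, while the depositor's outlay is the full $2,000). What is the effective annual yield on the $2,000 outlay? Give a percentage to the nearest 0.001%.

Value after one year: 1,980 × (1 + 0.0606/52)^52 = 1,980 × 1.062436 = $2,103.62.
Effective yield on the $2,000 outlay: 2,103.62 / 2,000 − 1 = 0.051812 = 5.181%.

5.181%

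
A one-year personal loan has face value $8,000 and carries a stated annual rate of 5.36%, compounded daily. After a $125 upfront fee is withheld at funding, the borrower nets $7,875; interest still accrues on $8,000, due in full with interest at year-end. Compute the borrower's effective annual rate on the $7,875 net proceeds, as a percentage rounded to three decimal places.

Amount owed after one year: 8,000 × (1 + 0.0536/365)^365 = 8,000 × 1.055058 = $8,440.47.
Effective rate on net proceeds: 8,440.47 / 7,875 − 1 = 0.071805 = 7.181%.

7.181%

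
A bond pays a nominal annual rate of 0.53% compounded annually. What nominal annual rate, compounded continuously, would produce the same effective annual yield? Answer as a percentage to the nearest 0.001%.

0.529%

Compounded annually, EAR = nominal = 0.005300.
Equivalent continuous rate: r = ln(1 + 0.005300) = 0.005286 = 0.529%.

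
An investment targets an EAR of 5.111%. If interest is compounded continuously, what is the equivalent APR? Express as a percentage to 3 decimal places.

Continuous: nominal r satisfies e^r − 1 = 0.05111.
r = ln(1 + 0.05111) = ln(1.05111) = 0.049847 = 4.985%.

4.985%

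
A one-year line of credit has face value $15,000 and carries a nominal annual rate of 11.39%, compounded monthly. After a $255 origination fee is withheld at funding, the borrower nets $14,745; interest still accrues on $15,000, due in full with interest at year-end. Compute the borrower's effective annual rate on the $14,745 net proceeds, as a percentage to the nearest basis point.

Amount owed after one year: 15,000 × (1 + 0.1139/12)^12 = 15,000 × 1.120038 = $16,800.57.
Effective rate on net proceeds: 16,800.57 / 14,745 − 1 = 0.139408 = 13.94%.

13.94%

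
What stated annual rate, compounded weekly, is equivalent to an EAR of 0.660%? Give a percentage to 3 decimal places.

0.658%

(1 + r/52)^52 − 1 = 0.00660, so 1 + r/52 = 1.00660^(1/52).
r/52 = 0.000127, so r = 0.006579 = 0.658%.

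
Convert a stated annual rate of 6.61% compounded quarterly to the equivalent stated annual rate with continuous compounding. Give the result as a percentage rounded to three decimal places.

6.556%

EAR = (1 + 0.0661/4)^4 − 1 = 0.067757.
Equivalent continuous rate: r = ln(1 + 0.067757) = 0.065560 = 6.556%.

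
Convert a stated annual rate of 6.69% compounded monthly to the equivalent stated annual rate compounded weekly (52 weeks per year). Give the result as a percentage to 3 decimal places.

6.676%

EAR = (1 + 0.0669/12)^12 − 1 = 0.068990.
Solve (1 + r/52)^52 = 1.068990: r/52 = 1.068990^(1/52) − 1 = 0.001284, so r = 0.066757 = 6.676%.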